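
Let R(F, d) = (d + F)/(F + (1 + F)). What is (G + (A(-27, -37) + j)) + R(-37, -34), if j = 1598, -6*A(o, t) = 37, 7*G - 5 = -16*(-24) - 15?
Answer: 5047355/3066 ≈ 1646.2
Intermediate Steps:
G = 374/7 (G = 5/7 + (-16*(-24) - 15)/7 = 5/7 + (384 - 15)/7 = 5/7 + (1/7)*369 = 5/7 + 369/7 = 374/7 ≈ 53.429)
A(o, t) = -37/6 (A(o, t) = -1/6*37 = -37/6)
R(F, d) = (F + d)/(1 + 2*F)
(G + (A(-27, -37) + j)) + R(-37, -34) = (374/7 + (-37/6 + 1598)) + (-37 - 34)/(1 + 2*(-37)) = (374/7 + 9551/6) - 71/(1 - 74) = 69101/42 - 71/(-73) = 69101/42 - 1/73*(-71) = 69101/42 + 71/73 = 5047355/3066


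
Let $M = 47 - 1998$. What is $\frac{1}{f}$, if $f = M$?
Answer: $- \frac{1}{1951} \approx -0.00051256$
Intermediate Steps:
$M = -1951$ ($M = 47 - 1998 = -1951$)
$f = -1951$
$\frac{1}{f} = \frac{1}{-1951} = - \frac{1}{1951}$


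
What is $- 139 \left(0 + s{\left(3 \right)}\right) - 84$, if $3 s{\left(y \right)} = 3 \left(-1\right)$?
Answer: $55$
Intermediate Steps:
$s{\left(y \right)} = -1$ ($s{\left(y \right)} = \frac{3 \left(-1\right)}{3} = \frac{1}{3} \left(-3\right) = -1$)
$- 139 \left(0 + s{\left(3 \right)}\right) - 84 = - 139 \left(0 - 1\right) - 84 = \left(-139\right) \left(-1\right) - 84 = 139 - 84 = 55$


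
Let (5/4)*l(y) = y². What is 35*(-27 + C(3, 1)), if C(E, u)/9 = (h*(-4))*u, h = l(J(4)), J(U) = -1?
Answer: -1953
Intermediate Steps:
l(y) = 4*y²/5
h = ⅘ (h = (⅘)*(-1)² = (⅘)*1 = ⅘ ≈ 0.80000)
C(E, u) = -144*u/5 (C(E, u) = 9*(((⅘)*(-4))*u) = 9*(-16*u/5) = -144*u/5)
35*(-27 + C(3, 1)) = 35*(-27 - 144/5*1) = 35*(-27 - 144/5) = 35*(-279/5) = -1953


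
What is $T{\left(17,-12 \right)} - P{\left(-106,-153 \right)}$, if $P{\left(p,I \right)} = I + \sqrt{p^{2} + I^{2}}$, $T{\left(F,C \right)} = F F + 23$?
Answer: $465 - 13 \sqrt{205} \approx 278.87$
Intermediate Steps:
$T{\left(F,C \right)} = 23 + F^{2}$ ($T{\left(F,C \right)} = F^{2} + 23 = 23 + F^{2}$)
$P{\left(p,I \right)} = I + \sqrt{I^{2} + p^{2}}$
$T{\left(17,-12 \right)} - P{\left(-106,-153 \right)} = \left(23 + 17^{2}\right) - \left(-153 + \sqrt{\left(-153\right)^{2} + \left(-106\right)^{2}}\right) = \left(23 + 289\right) - \left(-153 + \sqrt{23409 + 11236}\right) = 312 - \left(-153 + \sqrt{34645}\right) = 312 - \left(-153 + 13 \sqrt{205}\right) = 312 + \left(153 - 13 \sqrt{205}\right) = 465 - 13 \sqrt{205}$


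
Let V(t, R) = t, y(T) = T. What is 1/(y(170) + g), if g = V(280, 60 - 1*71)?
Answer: 1/450 ≈ 0.0022222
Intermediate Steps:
g = 280
1/(y(170) + g) = 1/(170 + 280) = 1/450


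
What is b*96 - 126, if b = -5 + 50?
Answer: 4194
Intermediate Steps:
b = 45
b*96 - 126 = 45*96 - 126 = 4320 - 126 = 4194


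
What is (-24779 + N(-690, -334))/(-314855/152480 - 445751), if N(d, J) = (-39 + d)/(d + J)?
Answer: 24180437551/434997934944 ≈ 0.055587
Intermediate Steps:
N(d, J) = (-39 + d)/(J + d)
(-24779 + N(-690, -334))/(-314855/152480 - 445751) = (-24779 + (-39 - 690)/(-334 - 690))/(-314855/152480 - 445751) = (-24779 - 729/(-1024))/(-314855*1/152480 - 445751) = (-24779 - 1/1024*(-729))/(-62971/30496 - 445751) = (-24779 + 729/1024)/(-13593685467/30496) = -25372967/1024*(-30496/13593685467) = 24180437551/434997934944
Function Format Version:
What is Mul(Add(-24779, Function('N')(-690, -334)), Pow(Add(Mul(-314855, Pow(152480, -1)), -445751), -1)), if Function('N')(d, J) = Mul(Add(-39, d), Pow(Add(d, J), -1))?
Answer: Rational(24180437551, 434997934944) ≈ 0.055587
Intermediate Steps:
Function('N')(d, J) = Mul(Pow(Add(J, d), -1), Add(-39, d)) (Function('N')(d, J) = Mul(Add(-39, d), Pow(Add(J, d), -1)) = Mul(Pow(Add(J, d), -1), Add(-39, d)))
Mul(Add(-24779, Function('N')(-690, -334)), Pow(Add(Mul(-314855, Pow(152480, -1)), -445751), -1)) = Mul(Add(-24779, Mul(Pow(Add(-334, -690), -1), Add(-39, -690))), Pow(Add(Mul(-314855, Pow(152480, -1)), -445751), -1)) = Mul(Add(-24779, Mul(Pow(-1024, -1), -729)), Pow(Add(Mul(-314855, Rational(1, 152480)), -445751), -1)) = Mul(Add(-24779, Mul(Rational(-1, 1024), -729)), Pow(Add(Rational(-62971, 30496), -445751), -1)) = Mul(Add(-24779, Rational(729, 1024)), Pow(Rational(-13593685467, 30496), -1)) = Mul(Rational(-25372967, 1024), Rational(-30496, 13593685467)) = Rational(24180437551, 434997934944)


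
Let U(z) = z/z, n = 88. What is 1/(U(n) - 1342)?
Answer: -1/1341 ≈ -0.00074571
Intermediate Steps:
U(z) = 1
1/(U(n) - 1342) = 1/(1 - 1342) = 1/(-1341) = -1/1341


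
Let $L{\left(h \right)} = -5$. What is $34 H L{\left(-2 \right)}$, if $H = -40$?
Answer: $6800$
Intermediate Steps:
$34 H L{\left(-2 \right)} = 34 \left(-40\right) \left(-5\right) = \left(-1360\right) \left(-5\right) = 6800$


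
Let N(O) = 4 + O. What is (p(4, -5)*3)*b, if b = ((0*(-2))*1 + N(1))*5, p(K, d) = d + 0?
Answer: -375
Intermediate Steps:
p(K, d) = d
b = 25 (b = ((0*(-2))*1 + (4 + 1))*5 = (0*1 + 5)*5 = (0 + 5)*5 = 5*5 = 25)
(p(4, -5)*3)*b = -5*3*25 = -15*25 = -375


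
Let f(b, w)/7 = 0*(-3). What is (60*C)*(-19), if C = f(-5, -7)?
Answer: 0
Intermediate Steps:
f(b, w) = 0 (f(b, w) = 7*(0*(-3)) = 7*0 = 0)
C = 0
(60*C)*(-19) = (60*0)*(-19) = 0*(-19) = 0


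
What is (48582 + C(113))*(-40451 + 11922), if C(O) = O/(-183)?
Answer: -253634021897/183 ≈ -1.3860e+9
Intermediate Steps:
C(O) = -O/183 (C(O) = O*(-1/183) = -O/183)
(48582 + C(113))*(-40451 + 11922) = (48582 - 1/183*113)*(-40451 + 11922) = (48582 - 113/183)*(-28529) = (8890393/183)*(-28529) = -253634021897/183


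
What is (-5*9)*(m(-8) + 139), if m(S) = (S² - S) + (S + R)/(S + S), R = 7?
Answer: -151965/16 ≈ -9497.8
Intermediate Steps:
m(S) = S² - S + (7 + S)/(2*S) (m(S) = (S² - S) + (S + 7)/(S + S) = (S² - S) + (7 + S)/((2*S)) = (S² - S) + (7 + S)*(1/(2*S)) = (S² - S) + (7 + S)/(2*S) = S² - S + (7 + S)/(2*S))
(-5*9)*(m(-8) + 139) = (-5*9)*((½ + (-8)² - 1*(-8) + (7/2)/(-8)) + 139) = -45*((½ + 64 + 8 + (7/2)*(-⅛)) + 139) = -45*((½ + 64 + 8 - 7/16) + 139) = -45*(1153/16 + 139) = -45*3377/16 = -151965/16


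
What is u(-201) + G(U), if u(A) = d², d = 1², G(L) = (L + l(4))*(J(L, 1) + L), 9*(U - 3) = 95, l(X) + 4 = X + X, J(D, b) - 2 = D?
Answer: 41477/81 ≈ 512.06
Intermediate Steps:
J(D, b) = 2 + D
l(X) = -4 + 2*X (l(X) = -4 + (X + X) = -4 + 2*X)
U = 122/9 (U = 3 + (⅑)*95 = 3 + 95/9 = 122/9 ≈ 13.556)
G(L) = (2 + 2*L)*(4 + L) (G(L) = (L + (-4 + 2*4))*((2 + L) + L) = (L + (-4 + 8))*(2 + 2*L) = (L + 4)*(2 + 2*L) = (4 + L)*(2 + 2*L) = (2 + 2*L)*(4 + L))
d = 1
u(A) = 1 (u(A) = 1² = 1)
u(-201) + G(U) = 1 + (8 + 2*(122/9)² + 10*(122/9)) = 1 + (8 + 2*(14884/81) + 1220/9) = 1 + (8 + 29768/81 + 1220/9) = 1 + 41396/81 = 41477/81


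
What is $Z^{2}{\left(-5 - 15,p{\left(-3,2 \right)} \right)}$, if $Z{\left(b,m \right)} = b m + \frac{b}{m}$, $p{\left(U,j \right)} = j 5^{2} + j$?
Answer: $\frac{182925625}{169} \approx 1.0824 \cdot 10^{6}$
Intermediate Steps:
$p{\left(U,j \right)} = 26 j$ ($p{\left(U,j \right)} = j 25 + j = 25 j + j = 26 j$)
$Z^{2}{\left(-5 - 15,p{\left(-3,2 \right)} \right)} = \left(\left(-5 - 15\right) 26 \cdot 2 + \frac{-5 - 15}{26 \cdot 2}\right)^{2} = \left(\left(-5 - 15\right) 52 + \frac{-5 - 15}{52}\right)^{2} = \left(\left(-20\right) 52 - \frac{5}{13}\right)^{2} = \left(-1040 - \frac{5}{13}\right)^{2} = \left(- \frac{13525}{13}\right)^{2} = \frac{182925625}{169}$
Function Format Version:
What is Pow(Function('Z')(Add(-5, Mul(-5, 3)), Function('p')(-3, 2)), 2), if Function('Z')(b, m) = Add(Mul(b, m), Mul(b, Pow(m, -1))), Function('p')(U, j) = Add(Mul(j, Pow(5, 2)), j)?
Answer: Rational(182925625, 169) ≈ 1.0824e+6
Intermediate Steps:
Function('p')(U, j) = Mul(26, j) (Function('p')(U, j) = Add(Mul(j, 25), j) = Add(Mul(25, j), j) = Mul(26, j))
Pow(Function('Z')(Add(-5, Mul(-5, 3)), Function('p')(-3, 2)), 2) = Pow(Add(Mul(Add(-5, Mul(-5, 3)), Mul(26, 2)), Mul(Add(-5, Mul(-5, 3)), Pow(Mul(26, 2), -1))), 2) = Pow(Add(Mul(Add(-5, -15), 52), Mul(Add(-5, -15), Pow(52, -1))), 2) = Pow(Add(Mul(-20, 52), Mul(-20, Rational(1, 52))), 2) = Pow(Add(-1040, Rational(-5, 13)), 2) = Pow(Rational(-13525, 13), 2) = Rational(182925625, 169)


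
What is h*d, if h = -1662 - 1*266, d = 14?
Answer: -26992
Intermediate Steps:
h = -1928 (h = -1662 - 266 = -1928)
h*d = -1928*14 = -26992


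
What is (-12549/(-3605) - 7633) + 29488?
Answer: 78799824/3605 ≈ 21858.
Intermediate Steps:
(-12549/(-3605) - 7633) + 29488 = (-12549*(-1/3605) - 7633) + 29488 = (12549/3605 - 7633) + 29488 = -27504416/3605 + 29488 = 78799824/3605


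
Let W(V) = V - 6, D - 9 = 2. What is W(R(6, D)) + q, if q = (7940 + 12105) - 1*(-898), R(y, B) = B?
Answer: 20948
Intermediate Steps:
D = 11 (D = 9 + 2 = 11)
W(V) = -6 + V
q = 20943 (q = 20045 + 898 = 20943)
W(R(6, D)) + q = (-6 + 11) + 20943 = 5 + 20943 = 20948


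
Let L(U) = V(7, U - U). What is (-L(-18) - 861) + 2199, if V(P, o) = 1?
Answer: 1337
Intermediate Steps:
L(U) = 1
(-L(-18) - 861) + 2199 = (-1*1 - 861) + 2199 = (-1 - 861) + 2199 = -862 + 2199 = 1337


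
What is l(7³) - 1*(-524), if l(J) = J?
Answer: 867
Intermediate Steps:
l(7³) - 1*(-524) = 7³ - 1*(-524) = 343 + 524 = 867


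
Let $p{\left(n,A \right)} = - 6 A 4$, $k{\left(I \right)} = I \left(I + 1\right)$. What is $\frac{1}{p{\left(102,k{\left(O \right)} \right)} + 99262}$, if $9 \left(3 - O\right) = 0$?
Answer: $\frac{1}{98974} \approx 1.0104 \cdot 10^{-5}$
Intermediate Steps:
$O = 3$ ($O = 3 - 0 = 3 + 0 = 3$)
$k{\left(I \right)} = I \left(1 + I\right)$
$p{\left(n,A \right)} = - 24 A$
$\frac{1}{p{\left(102,k{\left(O \right)} \right)} + 99262} = \frac{1}{- 24 \cdot 3 \left(1 + 3\right) + 99262} = \frac{1}{- 24 \cdot 3 \cdot 4 + 99262} = \frac{1}{\left(-24\right) 12 + 99262} = \frac{1}{-288 + 99262} = \frac{1}{98974}$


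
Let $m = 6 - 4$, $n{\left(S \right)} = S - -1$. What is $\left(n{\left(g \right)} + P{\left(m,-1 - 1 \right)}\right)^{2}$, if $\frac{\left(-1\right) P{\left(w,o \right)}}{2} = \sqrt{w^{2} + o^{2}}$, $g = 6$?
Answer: $81 - 56 \sqrt{2} \approx 1.804$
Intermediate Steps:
$n{\left(S \right)} = 1 + S$ ($n{\left(S \right)} = S + 1 = 1 + S$)
$m = 2$ ($m = 6 - 4 = 2$)
$P{\left(w,o \right)} = - 2 \sqrt{o^{2} + w^{2}}$ ($P{\left(w,o \right)} = - 2 \sqrt{w^{2} + o^{2}} = - 2 \sqrt{o^{2} + w^{2}}$)
$\left(n{\left(g \right)} + P{\left(m,-1 - 1 \right)}\right)^{2} = \left(\left(1 + 6\right) - 2 \sqrt{\left(-1 - 1\right)^{2} + 2^{2}}\right)^{2} = \left(7 - 2 \sqrt{\left(-2\right)^{2} + 4}\right)^{2} = \left(7 - 2 \sqrt{4 + 4}\right)^{2} = \left(7 - 2 \sqrt{8}\right)^{2} = \left(7 - 2 \cdot 2 \sqrt{2}\right)^{2} = \left(7 - 4 \sqrt{2}\right)^{2}$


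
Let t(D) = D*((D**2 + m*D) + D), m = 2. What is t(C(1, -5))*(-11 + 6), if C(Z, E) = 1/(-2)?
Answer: -25/8 ≈ -3.1250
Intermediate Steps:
C(Z, E) = -1/2
t(D) = D*(D**2 + 3*D) (t(D) = D*((D**2 + 2*D) + D) = D*(D**2 + 3*D))
t(C(1, -5))*(-11 + 6) = ((-1/2)**2*(3 - 1/2))*(-11 + 6) = ((1/4)*(5/2))*(-5) = (5/8)*(-5) = -25/8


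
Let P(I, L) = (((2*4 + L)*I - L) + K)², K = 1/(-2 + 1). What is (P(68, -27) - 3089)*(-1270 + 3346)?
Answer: 3320908692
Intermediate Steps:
K = -1 (K = 1/(-1) = -1)
P(I, L) = (-1 - L + I*(8 + L))² (P(I, L) = (((2*4 + L)*I - L) - 1)² = (((8 + L)*I - L) - 1)² = ((I*(8 + L) - L) - 1)² = ((-L + I*(8 + L)) - 1)² = (-1 - L + I*(8 + L))²)
(P(68, -27) - 3089)*(-1270 + 3346) = ((-1 - 1*(-27) + 8*68 + 68*(-27))² - 3089)*(-1270 + 3346) = ((-1 + 27 + 544 - 1836)² - 3089)*2076 = ((-1266)² - 3089)*2076 = (1602756 - 3089)*2076 = 1599667*2076 = 3320908692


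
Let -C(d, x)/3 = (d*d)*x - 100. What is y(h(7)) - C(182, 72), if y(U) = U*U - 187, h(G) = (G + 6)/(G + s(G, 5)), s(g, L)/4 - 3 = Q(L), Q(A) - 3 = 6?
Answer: 21641748594/3025 ≈ 7.1543e+6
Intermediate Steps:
Q(A) = 9 (Q(A) = 3 + 6 = 9)
s(g, L) = 48 (s(g, L) = 12 + 4*9 = 12 + 36 = 48)
h(G) = (6 + G)/(48 + G) (h(G) = (G + 6)/(G + 48) = (6 + G)/(48 + G))
C(d, x) = 300 - 3*x*d**2 (C(d, x) = -3*((d*d)*x - 100) = -3*(d**2*x - 100) = -3*(x*d**2 - 100) = -3*(-100 + x*d**2) = 300 - 3*x*d**2)
y(U) = -187 + U**2 (y(U) = U**2 - 187 = -187 + U**2)
y(h(7)) - C(182, 72) = (-187 + ((6 + 7)/(48 + 7))**2) - (300 - 3*72*182**2) = (-187 + (13/55)**2) - (300 - 3*72*33124) = (-187 + ((1/55)*13)**2) - (300 - 7154784) = (-187 + (13/55)**2) - 1*(-7154484) = (-187 + 169/3025) + 7154484 = -565506/3025 + 7154484 = 21641748594/3025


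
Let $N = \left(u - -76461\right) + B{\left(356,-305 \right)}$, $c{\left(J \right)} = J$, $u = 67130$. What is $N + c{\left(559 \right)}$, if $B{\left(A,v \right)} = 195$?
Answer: $144345$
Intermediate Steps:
$N = 143786$ ($N = \left(67130 - -76461\right) + 195 = \left(67130 + 76461\right) + 195 = 143591 + 195 = 143786$)
$N + c{\left(559 \right)} = 143786 + 559 = 144345$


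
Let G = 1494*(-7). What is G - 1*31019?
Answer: -41477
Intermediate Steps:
G = -10458
G - 1*31019 = -10458 - 1*31019 = -10458 - 31019 = -41477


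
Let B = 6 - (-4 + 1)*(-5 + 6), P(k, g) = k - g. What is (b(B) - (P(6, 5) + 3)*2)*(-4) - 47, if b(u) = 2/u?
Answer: -143/9 ≈ -15.889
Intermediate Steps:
B = 9 (B = 6 - (-3) = 6 - 1*(-3) = 6 + 3 = 9)
(b(B) - (P(6, 5) + 3)*2)*(-4) - 47 = (2/9 - ((6 - 1*5) + 3)*2)*(-4) - 47 = (2*(⅑) - ((6 - 5) + 3)*2)*(-4) - 47 = (2/9 - (1 + 3)*2)*(-4) - 47 = (2/9 - 4*2)*(-4) - 47 = (2/9 - 1*8)*(-4) - 47 = (2/9 - 8)*(-4) - 47 = -70/9*(-4) - 47 = 280/9 - 47 = -143/9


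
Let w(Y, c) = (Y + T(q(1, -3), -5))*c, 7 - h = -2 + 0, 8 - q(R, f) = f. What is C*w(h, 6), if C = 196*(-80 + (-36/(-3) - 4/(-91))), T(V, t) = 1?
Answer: -10389120/13 ≈ -7.9916e+5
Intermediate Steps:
q(R, f) = 8 - f
h = 9 (h = 7 - (-2 + 0) = 7 - 1*(-2) = 7 + 2 = 9)
w(Y, c) = c*(1 + Y) (w(Y, c) = (Y + 1)*c = (1 + Y)*c = c*(1 + Y))
C = -173152/13 (C = 196*(-80 + (-36*(-⅓) - 4*(-1/91))) = 196*(-80 + (12 + 4/91)) = 196*(-80 + 1096/91) = 196*(-6184/91) = -173152/13 ≈ -13319.)
C*w(h, 6) = -1038912*(1 + 9)/13 = -1038912*10/13 = -173152/13*60 = -10389120/13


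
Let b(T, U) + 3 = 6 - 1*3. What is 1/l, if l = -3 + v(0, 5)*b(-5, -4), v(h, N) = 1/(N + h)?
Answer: -⅓ ≈ -0.33333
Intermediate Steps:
b(T, U) = 0 (b(T, U) = -3 + (6 - 1*3) = -3 + (6 - 3) = -3 + 3 = 0)
l = -3 (l = -3 + 0/(5 + 0) = -3 + 0/5 = -3 + (⅕)*0 = -3 + 0 = -3)
1/l = 1/(-3) = -⅓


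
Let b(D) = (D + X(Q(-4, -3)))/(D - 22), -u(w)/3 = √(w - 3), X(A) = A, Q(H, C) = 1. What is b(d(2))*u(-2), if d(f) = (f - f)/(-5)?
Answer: 3*I*√5/22 ≈ 0.30492*I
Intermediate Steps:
d(f) = 0 (d(f) = 0*(-⅕) = 0)
u(w) = -3*√(-3 + w) (u(w) = -3*√(w - 3) = -3*√(-3 + w))
b(D) = (1 + D)/(-22 + D) (b(D) = (D + 1)/(D - 22) = (1 + D)/(-22 + D))
b(d(2))*u(-2) = ((1 + 0)/(-22 + 0))*(-3*√(-3 - 2)) = (1/(-22))*(-3*I*√5) = (-1/22*1)*(-3*I*√5) = -(-3)*I*√5/22 = 3*I*√5/22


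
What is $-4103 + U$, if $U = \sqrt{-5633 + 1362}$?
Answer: $-4103 + i \sqrt{4271} \approx -4103.0 + 65.353 i$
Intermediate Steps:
$U = i \sqrt{4271}$ ($U = \sqrt{-4271} = i \sqrt{4271} \approx 65.353 i$)
$-4103 + U = -4103 + i \sqrt{4271}$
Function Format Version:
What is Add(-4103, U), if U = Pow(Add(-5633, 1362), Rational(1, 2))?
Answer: Add(-4103, Mul(I, Pow(4271, Rational(1, 2)))) ≈ Add(-4103.0, Mul(65.353, I))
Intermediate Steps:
U = Mul(I, Pow(4271, Rational(1, 2))) (U = Pow(-4271, Rational(1, 2)) = Mul(I, Pow(4271, Rational(1, 2))) ≈ Mul(65.353, I))
Add(-4103, U) = Add(-4103, Mul(I, Pow(4271, Rational(1, 2))))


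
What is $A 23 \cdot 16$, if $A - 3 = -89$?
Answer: $-31648$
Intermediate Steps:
$A = -86$ ($A = 3 - 89 = -86$)
$A 23 \cdot 16 = - 86 \cdot 23 \cdot 16 = \left(-86\right) 368 = -31648$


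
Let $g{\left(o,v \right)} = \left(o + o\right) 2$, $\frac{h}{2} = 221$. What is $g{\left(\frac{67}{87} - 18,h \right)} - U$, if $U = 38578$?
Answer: $- \frac{3362282}{87} \approx -38647.0$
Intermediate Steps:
$h = 442$ ($h = 2 \cdot 221 = 442$)
$g{\left(o,v \right)} = 4 o$ ($g{\left(o,v \right)} = 2 o 2 = 4 o$)
$g{\left(\frac{67}{87} - 18,h \right)} - U = 4 \left(\frac{67}{87} - 18\right) - 38578 = 4 \left(- \frac{1499}{87}\right) - 38578 = - \frac{5996}{87} - 38578 = - \frac{3362282}{87}$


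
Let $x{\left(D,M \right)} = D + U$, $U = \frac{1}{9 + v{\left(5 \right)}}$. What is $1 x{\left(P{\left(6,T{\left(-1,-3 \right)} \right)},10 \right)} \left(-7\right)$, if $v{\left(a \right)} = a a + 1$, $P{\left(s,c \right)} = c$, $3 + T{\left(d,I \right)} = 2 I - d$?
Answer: $\frac{279}{5} \approx 55.8$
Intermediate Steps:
$T{\left(d,I \right)} = -3 - d + 2 I$ ($T{\left(d,I \right)} = -3 + \left(2 I - d\right) = -3 + \left(- d + 2 I\right) = -3 - d + 2 I$)
$v{\left(a \right)} = 1 + a^{2}$ ($v{\left(a \right)} = a^{2} + 1 = 1 + a^{2}$)
$U = \frac{1}{35}$ ($U = \frac{1}{9 + \left(1 + 5^{2}\right)} = \frac{1}{9 + \left(1 + 25\right)} = \frac{1}{9 + 26} = \frac{1}{35} \approx 0.028571$)
$x{\left(D,M \right)} = \frac{1}{35} + D$ ($x{\left(D,M \right)} = D + \frac{1}{35} = \frac{1}{35} + D$)
$1 x{\left(P{\left(6,T{\left(-1,-3 \right)} \right)},10 \right)} \left(-7\right) = 1 \left(\frac{1}{35} - 8\right) \left(-7\right) = 1 \left(- \frac{279}{35}\right) \left(-7\right) = \left(- \frac{279}{35}\right) \left(-7\right) = \frac{279}{5}$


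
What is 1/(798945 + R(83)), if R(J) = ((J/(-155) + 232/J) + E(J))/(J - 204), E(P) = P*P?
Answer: 1556665/1243601062369 ≈ 1.2517e-6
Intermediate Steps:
E(P) = P²
R(J) = (J² + 232/J - J/155)/(-204 + J) (R(J) = ((J/(-155) + 232/J) + J²)/(J - 204) = ((J*(-1/155) + 232/J) + J²)/(-204 + J) = ((-J/155 + 232/J) + J²)/(-204 + J) = ((232/J - J/155) + J²)/(-204 + J) = (J² + 232/J - J/155)/(-204 + J))
1/(798945 + R(83)) = 1/(798945 + (232 + 83³ - 1/155*83²)/(83*(-204 + 83))) = 1/(798945 + (1/83)*(232 + 571787 - 1/155*6889)/(-121)) = 1/(798945 + (1/83)*(-1/121)*(232 + 571787 - 6889/155)) = 1/(798945 + (1/83)*(-1/121)*(88656056/155)) = 1/(798945 - 88656056/1556665) = 1/(1243601062369/1556665) = 1556665/1243601062369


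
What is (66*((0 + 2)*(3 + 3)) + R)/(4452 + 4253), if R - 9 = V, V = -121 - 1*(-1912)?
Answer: 2592/8705 ≈ 0.29776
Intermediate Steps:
V = 1791 (V = -121 + 1912 = 1791)
R = 1800 (R = 9 + 1791 = 1800)
(66*((0 + 2)*(3 + 3)) + R)/(4452 + 4253) = (66*((0 + 2)*(3 + 3)) + 1800)/(4452 + 4253) = (66*(2*6) + 1800)/8705 = (66*12 + 1800)*(1/8705) = (792 + 1800)*(1/8705) = 2592*(1/8705) = 2592/8705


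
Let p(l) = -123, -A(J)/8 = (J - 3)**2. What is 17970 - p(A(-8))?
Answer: 18093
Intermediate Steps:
A(J) = -8*(-3 + J)**2 (A(J) = -8*(J - 3)**2 = -8*(-3 + J)**2)
17970 - p(A(-8)) = 17970 - 1*(-123) = 17970 + 123 = 18093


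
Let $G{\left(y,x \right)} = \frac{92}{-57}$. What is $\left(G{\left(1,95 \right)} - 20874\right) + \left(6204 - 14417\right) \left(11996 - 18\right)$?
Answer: $- \frac{5608582808}{57} \approx -9.8396 \cdot 10^{7}$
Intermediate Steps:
$G{\left(y,x \right)} = - \frac{92}{57}$ ($G{\left(y,x \right)} = 92 \left(- \frac{1}{57}\right) = - \frac{92}{57}$)
$\left(G{\left(1,95 \right)} - 20874\right) + \left(6204 - 14417\right) \left(11996 - 18\right) = \left(- \frac{92}{57} - 20874\right) + \left(6204 - 14417\right) \left(11996 - 18\right) = - \frac{1189910}{57} - 98375314 = - \frac{5608582808}{57}$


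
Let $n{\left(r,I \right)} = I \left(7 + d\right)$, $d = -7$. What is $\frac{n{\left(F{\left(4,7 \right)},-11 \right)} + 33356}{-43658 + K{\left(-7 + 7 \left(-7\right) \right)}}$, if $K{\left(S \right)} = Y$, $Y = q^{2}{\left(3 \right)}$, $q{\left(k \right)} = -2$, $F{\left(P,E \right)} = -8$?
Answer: $- \frac{16678}{21827} \approx -0.7641$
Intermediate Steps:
$Y = 4$ ($Y = \left(-2\right)^{2} = 4$)
$K{\left(S \right)} = 4$
$n{\left(r,I \right)} = 0$ ($n{\left(r,I \right)} = I \left(7 - 7\right) = I 0 = 0$)
$\frac{n{\left(F{\left(4,7 \right)},-11 \right)} + 33356}{-43658 + K{\left(-7 + 7 \left(-7\right) \right)}} = \frac{0 + 33356}{-43658 + 4} = \frac{33356}{-43654} = 33356 \left(- \frac{1}{43654}\right) = - \frac{16678}{21827}$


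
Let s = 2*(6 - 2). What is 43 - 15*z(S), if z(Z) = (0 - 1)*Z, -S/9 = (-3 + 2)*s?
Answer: 1123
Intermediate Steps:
s = 8 (s = 2*4 = 8)
S = 72 (S = -9*(-3 + 2)*8 = -(-9)*8 = -9*(-8) = 72)
z(Z) = -Z
43 - 15*z(S) = 43 - (-15)*72 = 43 - 15*(-72) = 43 + 1080 = 1123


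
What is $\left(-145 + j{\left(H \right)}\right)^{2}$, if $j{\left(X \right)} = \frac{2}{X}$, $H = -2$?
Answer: $21316$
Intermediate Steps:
$\left(-145 + j{\left(H \right)}\right)^{2} = \left(-145 + \frac{2}{-2}\right)^{2} = \left(-145 + 2 \left(- \frac{1}{2}\right)\right)^{2} = \left(-145 - 1\right)^{2} = \left(-146\right)^{2} = 21316$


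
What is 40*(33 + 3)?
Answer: 1440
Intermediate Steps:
40*(33 + 3) = 40*36 = 1440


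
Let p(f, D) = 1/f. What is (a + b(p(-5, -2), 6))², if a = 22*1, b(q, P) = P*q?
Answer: 10816/25 ≈ 432.64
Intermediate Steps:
a = 22
(a + b(p(-5, -2), 6))² = (22 + 6/(-5))² = (22 + 6*(-⅕))² = (22 - 6/5)² = (104/5)² = 10816/25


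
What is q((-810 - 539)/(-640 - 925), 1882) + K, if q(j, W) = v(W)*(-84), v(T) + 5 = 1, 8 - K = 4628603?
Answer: -4628259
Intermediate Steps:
K = -4628595 (K = 8 - 1*4628603 = 8 - 4628603 = -4628595)
v(T) = -4 (v(T) = -5 + 1 = -4)
q(j, W) = 336 (q(j, W) = -4*(-84) = 336)
q((-810 - 539)/(-640 - 925), 1882) + K = 336 - 4628595 = -4628259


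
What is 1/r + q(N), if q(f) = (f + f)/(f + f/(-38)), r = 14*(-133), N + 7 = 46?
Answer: 141475/68894 ≈ 2.0535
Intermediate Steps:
N = 39 (N = -7 + 46 = 39)
r = -1862
q(f) = 76/37 (q(f) = (2*f)/(f + f*(-1/38)) = (2*f)/(f - f/38) = (2*f)/((37*f/38)) = (2*f)*(38/(37*f)) = 76/37)
1/r + q(N) = 1/(-1862) + 76/37 = -1/1862 + 76/37 = 141475/68894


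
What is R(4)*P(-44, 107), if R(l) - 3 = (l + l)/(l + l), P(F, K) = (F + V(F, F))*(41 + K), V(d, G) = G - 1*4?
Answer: -54464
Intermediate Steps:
V(d, G) = -4 + G (V(d, G) = G - 4 = -4 + G)
P(F, K) = (-4 + 2*F)*(41 + K) (P(F, K) = (F + (-4 + F))*(41 + K) = (-4 + 2*F)*(41 + K))
R(l) = 4 (R(l) = 3 + (l + l)/(l + l) = 3 + (2*l)/((2*l)) = 3 + (2*l)*(1/(2*l)) = 3 + 1 = 4)
R(4)*P(-44, 107) = 4*(-164 + 82*(-44) - 44*107 + 107*(-4 - 44)) = 4*(-164 - 3608 - 4708 + 107*(-48)) = 4*(-164 - 3608 - 4708 - 5136) = 4*(-13616) = -54464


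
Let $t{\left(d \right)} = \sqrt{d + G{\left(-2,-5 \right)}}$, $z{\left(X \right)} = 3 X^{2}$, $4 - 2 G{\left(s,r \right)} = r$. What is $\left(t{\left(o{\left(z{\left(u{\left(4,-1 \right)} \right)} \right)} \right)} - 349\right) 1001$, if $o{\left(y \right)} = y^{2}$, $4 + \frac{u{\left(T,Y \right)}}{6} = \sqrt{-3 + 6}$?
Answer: $-349349 + \frac{3003 \sqrt{2866754 - 1575936 \sqrt{3}}}{2} \approx 2.0672 \cdot 10^{5}$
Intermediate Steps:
$G{\left(s,r \right)} = 2 - \frac{r}{2}$
$u{\left(T,Y \right)} = -24 + 6 \sqrt{3}$ ($u{\left(T,Y \right)} = -24 + 6 \sqrt{-3 + 6} = -24 + 6 \sqrt{3}$)
$t{\left(d \right)} = \sqrt{\frac{9}{2} + d}$ ($t{\left(d \right)} = \sqrt{d + \left(2 - - \frac{5}{2}\right)} = \sqrt{d + \left(2 + \frac{5}{2}\right)} = \sqrt{d + \frac{9}{2}} = \sqrt{\frac{9}{2} + d}$)
$\left(t{\left(o{\left(z{\left(u{\left(4,-1 \right)} \right)} \right)} \right)} - 349\right) 1001 = \left(\frac{\sqrt{18 + 4 \left(3 \left(-24 + 6 \sqrt{3}\right)^{2}\right)^{2}}}{2} - 349\right) 1001 = \left(\frac{\sqrt{18 + 4 \cdot 9 \left(-24 + 6 \sqrt{3}\right)^{4}}}{2} - 349\right) 1001 = \left(\frac{\sqrt{18 + 36 \left(-24 + 6 \sqrt{3}\right)^{4}}}{2} - 349\right) 1001 = \left(-349 + \frac{\sqrt{18 + 36 \left(-24 + 6 \sqrt{3}\right)^{4}}}{2}\right) 1001 = -349349 + \frac{1001 \sqrt{18 + 36 \left(-24 + 6 \sqrt{3}\right)^{4}}}{2}$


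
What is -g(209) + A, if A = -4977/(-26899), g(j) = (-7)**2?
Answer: -1313074/26899 ≈ -48.815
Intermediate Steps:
g(j) = 49
A = 4977/26899 (A = -4977*(-1/26899) = 4977/26899 ≈ 0.18503)
-g(209) + A = -1*49 + 4977/26899 = -49 + 4977/26899 = -1313074/26899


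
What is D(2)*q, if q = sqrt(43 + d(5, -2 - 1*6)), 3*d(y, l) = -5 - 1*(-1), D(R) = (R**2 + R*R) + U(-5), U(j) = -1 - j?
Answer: 20*sqrt(15) ≈ 77.460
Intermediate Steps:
D(R) = 4 + 2*R**2 (D(R) = (R**2 + R*R) + (-1 - 1*(-5)) = (R**2 + R**2) + (-1 + 5) = 2*R**2 + 4 = 4 + 2*R**2)
d(y, l) = -4/3 (d(y, l) = (-5 - 1*(-1))/3 = (-5 + 1)/3 = (1/3)*(-4) = -4/3)
q = 5*sqrt(15)/3 (q = sqrt(43 - 4/3) = sqrt(125/3) = 5*sqrt(15)/3 ≈ 6.4550)
D(2)*q = (4 + 2*2**2)*(5*sqrt(15)/3) = (4 + 2*4)*(5*sqrt(15)/3) = (4 + 8)*(5*sqrt(15)/3) = 12*(5*sqrt(15)/3) = 20*sqrt(15)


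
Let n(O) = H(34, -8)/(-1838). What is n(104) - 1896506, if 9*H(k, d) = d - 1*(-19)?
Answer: -31372002263/16542 ≈ -1.8965e+6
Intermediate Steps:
H(k, d) = 19/9 + d/9 (H(k, d) = (d - 1*(-19))/9 = (d + 19)/9 = (19 + d)/9 = 19/9 + d/9)
n(O) = -11/16542 (n(O) = (19/9 + (⅑)*(-8))/(-1838) = (19/9 - 8/9)*(-1/1838) = (11/9)*(-1/1838) = -11/16542)
n(104) - 1896506 = -11/16542 - 1896506 = -31372002263/16542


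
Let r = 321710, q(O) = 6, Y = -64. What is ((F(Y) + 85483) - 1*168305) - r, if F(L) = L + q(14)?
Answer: -404590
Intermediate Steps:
F(L) = 6 + L (F(L) = L + 6 = 6 + L)
((F(Y) + 85483) - 1*168305) - r = (((6 - 64) + 85483) - 1*168305) - 1*321710 = ((-58 + 85483) - 168305) - 321710 = (85425 - 168305) - 321710 = -82880 - 321710 = -404590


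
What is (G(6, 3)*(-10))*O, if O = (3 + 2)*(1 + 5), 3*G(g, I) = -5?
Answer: 500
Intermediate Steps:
G(g, I) = -5/3 (G(g, I) = (⅓)*(-5) = -5/3)
O = 30 (O = 5*6 = 30)
(G(6, 3)*(-10))*O = -5/3*(-10)*30 = (50/3)*30 = 500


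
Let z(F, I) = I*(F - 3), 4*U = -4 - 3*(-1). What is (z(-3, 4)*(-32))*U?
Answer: -192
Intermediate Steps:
U = -1/4 (U = (-4 - 3*(-1))/4 = (-4 + 3)/4 = (1/4)*(-1) = -1/4 ≈ -0.25000)
z(F, I) = I*(-3 + F)
(z(-3, 4)*(-32))*U = ((4*(-3 - 3))*(-32))*(-1/4) = ((4*(-6))*(-32))*(-1/4) = -24*(-32)*(-1/4) = 768*(-1/4) = -192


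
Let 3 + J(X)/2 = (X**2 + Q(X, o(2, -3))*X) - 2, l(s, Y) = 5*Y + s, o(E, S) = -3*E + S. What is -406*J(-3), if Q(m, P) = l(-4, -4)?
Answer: -61712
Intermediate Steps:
o(E, S) = S - 3*E
l(s, Y) = s + 5*Y
Q(m, P) = -24 (Q(m, P) = -4 + 5*(-4) = -4 - 20 = -24)
J(X) = -10 - 48*X + 2*X**2 (J(X) = -6 + 2*((X**2 - 24*X) - 2) = -6 + 2*(-2 + X**2 - 24*X) = -6 + (-4 - 48*X + 2*X**2) = -10 - 48*X + 2*X**2)
-406*J(-3) = -406*(-10 - 48*(-3) + 2*(-3)**2) = -406*(-10 + 144 + 2*9) = -406*(-10 + 144 + 18) = -406*152 = -61712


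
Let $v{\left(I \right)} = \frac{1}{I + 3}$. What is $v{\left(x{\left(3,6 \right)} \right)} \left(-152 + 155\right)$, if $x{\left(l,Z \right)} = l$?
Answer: $\frac{1}{2} \approx 0.5$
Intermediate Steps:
$v{\left(I \right)} = \frac{1}{3 + I}$
$v{\left(x{\left(3,6 \right)} \right)} \left(-152 + 155\right) = \frac{-152 + 155}{3 + 3} = \frac{1}{6} \cdot 3 = \frac{1}{2}$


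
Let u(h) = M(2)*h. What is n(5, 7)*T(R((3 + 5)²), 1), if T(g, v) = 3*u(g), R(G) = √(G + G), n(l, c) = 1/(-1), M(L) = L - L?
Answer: 0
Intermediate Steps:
M(L) = 0
u(h) = 0 (u(h) = 0*h = 0)
n(l, c) = -1
R(G) = √2*√G (R(G) = √(2*G) = √2*√G)
T(g, v) = 0 (T(g, v) = 3*0 = 0)
n(5, 7)*T(R((3 + 5)²), 1) = -1*0 = 0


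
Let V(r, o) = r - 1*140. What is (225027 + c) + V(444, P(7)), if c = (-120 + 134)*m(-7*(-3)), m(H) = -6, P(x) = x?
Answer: 225247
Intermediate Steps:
V(r, o) = -140 + r (V(r, o) = r - 140 = -140 + r)
c = -84 (c = (-120 + 134)*(-6) = 14*(-6) = -84)
(225027 + c) + V(444, P(7)) = (225027 - 84) + (-140 + 444) = 224943 + 304 = 225247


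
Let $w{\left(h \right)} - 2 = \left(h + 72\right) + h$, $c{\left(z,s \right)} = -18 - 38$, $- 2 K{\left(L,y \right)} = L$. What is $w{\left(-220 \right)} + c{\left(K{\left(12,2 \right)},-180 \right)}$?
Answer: $-422$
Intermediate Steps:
$K{\left(L,y \right)} = - \frac{L}{2}$
$c{\left(z,s \right)} = -56$
$w{\left(h \right)} = 74 + 2 h$ ($w{\left(h \right)} = 2 + \left(\left(h + 72\right) + h\right) = 2 + \left(\left(72 + h\right) + h\right) = 2 + \left(72 + 2 h\right) = 74 + 2 h$)
$w{\left(-220 \right)} + c{\left(K{\left(12,2 \right)},-180 \right)} = \left(74 + 2 \left(-220\right)\right) - 56 = \left(74 - 440\right) - 56 = -366 - 56 = -422$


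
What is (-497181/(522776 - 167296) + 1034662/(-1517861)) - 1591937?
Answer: -858961341013675961/539569228280 ≈ -1.5919e+6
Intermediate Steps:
(-497181/(522776 - 167296) + 1034662/(-1517861)) - 1591937 = (-497181/355480 + 1034662*(-1/1517861)) - 1591937 = (-497181*1/355480 - 1034662/1517861) - 1591937 = (-497181/355480 - 1034662/1517861) - 1591937 = -1122453297601/539569228280 - 1591937 = -858961341013675961/539569228280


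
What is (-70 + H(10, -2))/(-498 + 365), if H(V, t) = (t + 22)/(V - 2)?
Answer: 135/266 ≈ 0.50752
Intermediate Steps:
H(V, t) = (22 + t)/(-2 + V)
(-70 + H(10, -2))/(-498 + 365) = (-70 + (22 - 2)/(-2 + 10))/(-498 + 365) = (-70 + 20/8)/(-133) = (-70 + (⅛)*20)*(-1/133) = (-70 + 5/2)*(-1/133) = -135/2*(-1/133) = 135/266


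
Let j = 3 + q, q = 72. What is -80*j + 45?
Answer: -5955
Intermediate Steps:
j = 75 (j = 3 + 72 = 75)
-80*j + 45 = -80*75 + 45 = -6000 + 45 = -5955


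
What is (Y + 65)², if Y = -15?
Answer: 2500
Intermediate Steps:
(Y + 65)² = (-15 + 65)² = 50² = 2500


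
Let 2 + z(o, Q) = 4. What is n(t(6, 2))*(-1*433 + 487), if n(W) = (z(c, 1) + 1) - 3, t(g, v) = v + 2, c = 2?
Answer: 0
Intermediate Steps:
z(o, Q) = 2 (z(o, Q) = -2 + 4 = 2)
t(g, v) = 2 + v
n(W) = 0 (n(W) = (2 + 1) - 3 = 3 - 3 = 0)
n(t(6, 2))*(-1*433 + 487) = 0*(-1*433 + 487) = 0*(-433 + 487) = 0*54 = 0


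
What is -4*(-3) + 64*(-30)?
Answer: -1908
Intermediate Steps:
-4*(-3) + 64*(-30) = 12 - 1920 = -1908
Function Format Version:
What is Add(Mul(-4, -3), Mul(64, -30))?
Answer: -1908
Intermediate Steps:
Add(Mul(-4, -3), Mul(64, -30)) = Add(12, -1920) = -1908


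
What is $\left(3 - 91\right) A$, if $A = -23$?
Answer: $2024$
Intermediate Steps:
$\left(3 - 91\right) A = \left(3 - 91\right) \left(-23\right) = \left(-88\right) \left(-23\right) = 2024$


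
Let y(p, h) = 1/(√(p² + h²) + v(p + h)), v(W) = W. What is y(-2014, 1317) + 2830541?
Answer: 15015669018613/5304876 + √5790685/5304876 ≈ 2.8305e+6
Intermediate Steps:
y(p, h) = 1/(h + p + √(h² + p²)) (y(p, h) = 1/(√(p² + h²) + (p + h)) = 1/(√(h² + p²) + (h + p)) = 1/(h + p + √(h² + p²)))
y(-2014, 1317) + 2830541 = 1/(1317 - 2014 + √(1317² + (-2014)²)) + 2830541 = 1/(1317 - 2014 + √(1734489 + 4056196)) + 2830541 = 1/(1317 - 2014 + √5790685) + 2830541 = 1/(-697 + √5790685) + 2830541 = 2830541 + 1/(-697 + √5790685)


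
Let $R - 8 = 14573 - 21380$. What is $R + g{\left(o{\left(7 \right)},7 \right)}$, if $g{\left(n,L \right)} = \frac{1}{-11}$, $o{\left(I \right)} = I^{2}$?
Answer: $- \frac{74790}{11} \approx -6799.1$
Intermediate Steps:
$g{\left(n,L \right)} = - \frac{1}{11}$
$R = -6799$ ($R = 8 + \left(14573 - 21380\right) = 8 - 6807 = -6799$)
$R + g{\left(o{\left(7 \right)},7 \right)} = -6799 - \frac{1}{11} = - \frac{74790}{11}$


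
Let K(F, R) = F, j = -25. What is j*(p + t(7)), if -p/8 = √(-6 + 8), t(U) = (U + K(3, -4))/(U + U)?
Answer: -125/7 + 200*√2 ≈ 264.99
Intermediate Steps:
t(U) = (3 + U)/(2*U) (t(U) = (U + 3)/(U + U) = (3 + U)/((2*U)) = (3 + U)*(1/(2*U)) = (3 + U)/(2*U))
p = -8*√2 (p = -8*√(-6 + 8) = -8*√2 ≈ -11.314)
j*(p + t(7)) = -25*(-8*√2 + (½)*(3 + 7)/7) = -25*(-8*√2 + (½)*(⅐)*10) = -25*(-8*√2 + 5/7) = -25*(5/7 - 8*√2) = -125/7 + 200*√2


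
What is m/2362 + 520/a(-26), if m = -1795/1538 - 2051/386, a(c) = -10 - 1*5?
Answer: -36461224697/1051682862 ≈ -34.669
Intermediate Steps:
a(c) = -15 (a(c) = -10 - 5 = -15)
m = -961827/148417 (m = -1795*1/1538 - 2051*1/386 = -1795/1538 - 2051/386 = -961827/148417 ≈ -6.4806)
m/2362 + 520/a(-26) = -961827/148417/2362 + 520/(-15) = -961827/148417*1/2362 + 520*(-1/15) = -961827/350560954 - 104/3 = -36461224697/1051682862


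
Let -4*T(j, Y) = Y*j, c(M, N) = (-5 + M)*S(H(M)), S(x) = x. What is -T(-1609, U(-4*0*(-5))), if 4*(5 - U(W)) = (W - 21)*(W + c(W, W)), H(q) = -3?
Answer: -539015/16 ≈ -33688.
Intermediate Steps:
c(M, N) = 15 - 3*M (c(M, N) = (-5 + M)*(-3) = 15 - 3*M)
U(W) = 5 - (-21 + W)*(15 - 2*W)/4 (U(W) = 5 - (W - 21)*(W + (15 - 3*W))/4 = 5 - (-21 + W)*(15 - 2*W)/4)
T(j, Y) = -Y*j/4
-T(-1609, U(-4*0*(-5))) = -(-1)*(335/4 + (-4*0*(-5))²/2 - 57*(-4*0)*(-5)/4)*(-1609)/4 = -(-1)*(335/4 + (0*(-5))²/2 - 0*(-5))*(-1609)/4 = -(-1)*(335/4 + (½)*0² - 57/4*0)*(-1609)/4 = -(-1)*(335/4 + (½)*0 + 0)*(-1609)/4 = -(-1)*(335/4 + 0 + 0)*(-1609)/4 = -(-1)*335*(-1609)/(4*4) = -1*539015/16 = -539015/16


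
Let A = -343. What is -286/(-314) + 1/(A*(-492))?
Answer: 24132265/26494692 ≈ 0.91083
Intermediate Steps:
-286/(-314) + 1/(A*(-492)) = -286/(-314) + 1/(-343*(-492)) = -286*(-1/314) - 1/343*(-1/492) = 143/157 + 1/168756 = 24132265/26494692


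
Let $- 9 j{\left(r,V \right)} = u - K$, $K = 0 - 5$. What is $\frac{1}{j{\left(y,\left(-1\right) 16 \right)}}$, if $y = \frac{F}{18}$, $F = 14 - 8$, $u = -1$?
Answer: $- \frac{9}{4} \approx -2.25$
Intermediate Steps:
$K = -5$ ($K = 0 - 5 = -5$)
$F = 6$
$y = \frac{1}{3}$ ($y = \frac{6}{18} = 6 \cdot \frac{1}{18} = \frac{1}{3} \approx 0.33333$)
$j{\left(r,V \right)} = - \frac{4}{9}$ ($j{\left(r,V \right)} = - \frac{-1 - -5}{9} = - \frac{-1 + 5}{9} = \left(- \frac{1}{9}\right) 4 = - \frac{4}{9}$)
$\frac{1}{j{\left(y,\left(-1\right) 16 \right)}} = \frac{1}{- \frac{4}{9}} = - \frac{9}{4}$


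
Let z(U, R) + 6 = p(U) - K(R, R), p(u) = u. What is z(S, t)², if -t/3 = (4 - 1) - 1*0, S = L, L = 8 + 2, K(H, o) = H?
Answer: 169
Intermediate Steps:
L = 10
S = 10
t = -9 (t = -3*((4 - 1) - 1*0) = -3*(3 + 0) = -3*3 = -9)
z(U, R) = -6 + U - R (z(U, R) = -6 + (U - R) = -6 + U - R)
z(S, t)² = (-6 + 10 - 1*(-9))² = (-6 + 10 + 9)² = 13² = 169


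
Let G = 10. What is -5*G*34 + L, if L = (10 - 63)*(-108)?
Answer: 4024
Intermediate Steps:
L = 5724 (L = -53*(-108) = 5724)
-5*G*34 + L = -5*10*34 + 5724 = -50*34 + 5724 = -1700 + 5724 = 4024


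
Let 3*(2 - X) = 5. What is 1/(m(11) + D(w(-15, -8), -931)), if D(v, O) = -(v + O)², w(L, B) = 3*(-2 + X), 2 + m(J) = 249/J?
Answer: -11/9636829 ≈ -1.1415e-6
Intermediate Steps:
X = ⅓ (X = 2 - ⅓*5 = 2 - 5/3 = ⅓ ≈ 0.33333)
m(J) = -2 + 249/J
w(L, B) = -5 (w(L, B) = 3*(-2 + ⅓) = 3*(-5/3) = -5)
D(v, O) = -(O + v)²
1/(m(11) + D(w(-15, -8), -931)) = 1/((-2 + 249/11) - (-931 - 5)²) = 1/((-2 + 249*(1/11)) - 1*(-936)²) = 1/((-2 + 249/11) - 1*876096) = 1/(227/11 - 876096) = 1/(-9636829/11) = -11/9636829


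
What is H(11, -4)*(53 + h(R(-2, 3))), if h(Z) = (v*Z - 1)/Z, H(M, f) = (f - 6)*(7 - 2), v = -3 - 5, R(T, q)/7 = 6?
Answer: -47225/21 ≈ -2248.8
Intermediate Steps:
R(T, q) = 42 (R(T, q) = 7*6 = 42)
v = -8
H(M, f) = -30 + 5*f (H(M, f) = (-6 + f)*5 = -30 + 5*f)
h(Z) = (-1 - 8*Z)/Z (h(Z) = (-8*Z - 1)/Z = (-1 - 8*Z)/Z)
H(11, -4)*(53 + h(R(-2, 3))) = (-30 + 5*(-4))*(53 + (-8 - 1/42)) = (-30 - 20)*(53 + (-8 - 1*1/42)) = -50*(53 + (-8 - 1/42)) = -50*(53 - 337/42) = -50*1889/42 = -47225/21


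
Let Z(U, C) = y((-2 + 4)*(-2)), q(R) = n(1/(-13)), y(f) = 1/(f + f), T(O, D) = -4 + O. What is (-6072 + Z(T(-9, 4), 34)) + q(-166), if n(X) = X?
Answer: -631509/104 ≈ -6072.2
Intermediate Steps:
y(f) = 1/(2*f)
q(R) = -1/13 (q(R) = 1/(-13) = -1/13)
Z(U, C) = -⅛ (Z(U, C) = 1/(2*(((-2 + 4)*(-2)))) = 1/(2*((2*(-2)))) = (½)/(-4) = (½)*(-¼) = -⅛)
(-6072 + Z(T(-9, 4), 34)) + q(-166) = (-6072 - ⅛) - 1/13 = -48577/8 - 1/13 = -631509/104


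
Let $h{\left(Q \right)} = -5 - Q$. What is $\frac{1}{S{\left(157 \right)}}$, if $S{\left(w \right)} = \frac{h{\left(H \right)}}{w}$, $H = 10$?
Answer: $- \frac{157}{15} \approx -10.467$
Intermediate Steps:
$S{\left(w \right)} = - \frac{15}{w}$ ($S{\left(w \right)} = \frac{-5 - 10}{w} = - \frac{15}{w}$)
$\frac{1}{S{\left(157 \right)}} = \frac{1}{\left(-15\right) \frac{1}{157}} = \frac{1}{- \frac{15}{157}} = - \frac{157}{15}$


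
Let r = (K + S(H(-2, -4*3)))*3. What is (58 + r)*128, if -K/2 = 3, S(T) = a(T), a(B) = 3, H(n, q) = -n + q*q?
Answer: 6272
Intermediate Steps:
H(n, q) = q² - n (H(n, q) = -n + q² = q² - n)
S(T) = 3
K = -6 (K = -2*3 = -6)
r = -9 (r = (-6 + 3)*3 = -3*3 = -9)
(58 + r)*128 = (58 - 9)*128 = 49*128 = 6272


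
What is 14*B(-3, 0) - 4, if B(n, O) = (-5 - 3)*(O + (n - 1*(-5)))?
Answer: -228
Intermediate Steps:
B(n, O) = -40 - 8*O - 8*n (B(n, O) = -8*(O + (n + 5)) = -8*(O + (5 + n)) = -8*(5 + O + n) = -40 - 8*O - 8*n)
14*B(-3, 0) - 4 = 14*(-40 - 8*0 - 8*(-3)) - 4 = 14*(-40 + 0 + 24) - 4 = 14*(-16) - 4 = -224 - 4 = -228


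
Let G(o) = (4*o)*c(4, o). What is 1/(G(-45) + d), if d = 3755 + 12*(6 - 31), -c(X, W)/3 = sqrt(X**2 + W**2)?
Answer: -691/116643715 + 108*sqrt(2041)/116643715 ≈ 3.5906e-5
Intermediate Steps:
c(X, W) = -3*sqrt(W**2 + X**2) (c(X, W) = -3*sqrt(X**2 + W**2) = -3*sqrt(W**2 + X**2))
G(o) = -12*o*sqrt(16 + o**2) (G(o) = (4*o)*(-3*sqrt(o**2 + 4**2)) = (4*o)*(-3*sqrt(o**2 + 16)) = (4*o)*(-3*sqrt(16 + o**2)) = -12*o*sqrt(16 + o**2))
d = 3455 (d = 3755 + 12*(-25) = 3755 - 300 = 3455)
1/(G(-45) + d) = 1/(-12*(-45)*sqrt(16 + (-45)**2) + 3455) = 1/(-12*(-45)*sqrt(16 + 2025) + 3455) = 1/(-12*(-45)*sqrt(2041) + 3455) = 1/(540*sqrt(2041) + 3455) = 1/(3455 + 540*sqrt(2041))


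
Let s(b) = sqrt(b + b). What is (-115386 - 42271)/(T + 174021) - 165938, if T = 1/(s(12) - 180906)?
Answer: -164458939046316795878973380/991081254209521748041 - 315314*sqrt(6)/991081254209521748041 ≈ -1.6594e+5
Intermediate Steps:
s(b) = sqrt(2)*sqrt(b) (s(b) = sqrt(2*b) = sqrt(2)*sqrt(b))
T = 1/(-180906 + 2*sqrt(6)) (T = 1/(sqrt(2)*sqrt(12) - 180906) = 1/(sqrt(2)*(2*sqrt(3)) - 180906) = 1/(2*sqrt(6) - 180906) = 1/(-180906 + 2*sqrt(6)) ≈ -5.5279e-6)
(-115386 - 42271)/(T + 174021) - 165938 = (-115386 - 42271)/((-30151/5454496802 - sqrt(6)/16363490406) + 174021) - 165938 = -157657/(949196987950691/5454496802 - sqrt(6)/16363490406) - 165938 = -165938 - 157657/(949196987950691/5454496802 - sqrt(6)/16363490406)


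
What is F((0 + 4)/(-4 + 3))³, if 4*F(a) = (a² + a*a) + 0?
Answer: 512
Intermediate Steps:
F(a) = a²/2 (F(a) = ((a² + a*a) + 0)/4 = ((a² + a²) + 0)/4 = (2*a² + 0)/4 = (2*a²)/4 = a²/2)
F((0 + 4)/(-4 + 3))³ = (((0 + 4)/(-4 + 3))²/2)³ = ((4/(-1))²/2)³ = ((4*(-1))²/2)³ = ((½)*(-4)²)³ = ((½)*16)³ = 8³ = 512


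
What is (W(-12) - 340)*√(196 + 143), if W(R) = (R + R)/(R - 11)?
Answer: -7796*√339/23 ≈ -6240.9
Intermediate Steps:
W(R) = 2*R/(-11 + R) (W(R) = (2*R)/(-11 + R) = 2*R/(-11 + R))
(W(-12) - 340)*√(196 + 143) = (2*(-12)/(-11 - 12) - 340)*√(196 + 143) = (2*(-12)/(-23) - 340)*√339 = (2*(-12)*(-1/23) - 340)*√339 = (24/23 - 340)*√339 = -7796*√339/23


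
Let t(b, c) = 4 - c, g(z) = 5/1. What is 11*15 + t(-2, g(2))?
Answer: 164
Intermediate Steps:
g(z) = 5 (g(z) = 5*1 = 5)
11*15 + t(-2, g(2)) = 11*15 + (4 - 1*5) = 165 + (4 - 5) = 165 - 1 = 164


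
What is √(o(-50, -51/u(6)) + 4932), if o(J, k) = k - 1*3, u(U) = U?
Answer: √19682/2 ≈ 70.146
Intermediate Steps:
o(J, k) = -3 + k (o(J, k) = k - 3 = -3 + k)
√(o(-50, -51/u(6)) + 4932) = √((-3 - 51/6) + 4932) = √((-3 - 51*⅙) + 4932) = √((-3 - 17/2) + 4932) = √(-23/2 + 4932) = √(9841/2) = √19682/2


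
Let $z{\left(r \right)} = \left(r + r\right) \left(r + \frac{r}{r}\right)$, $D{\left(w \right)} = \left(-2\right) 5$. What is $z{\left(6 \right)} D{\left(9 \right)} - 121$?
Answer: $-961$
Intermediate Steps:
$D{\left(w \right)} = -10$
$z{\left(r \right)} = 2 r \left(1 + r\right)$ ($z{\left(r \right)} = 2 r \left(r + 1\right) = 2 r \left(1 + r\right)$)
$z{\left(6 \right)} D{\left(9 \right)} - 121 = 2 \cdot 6 \left(1 + 6\right) \left(-10\right) - 121 = 2 \cdot 6 \cdot 7 \left(-10\right) - 121 = 84 \left(-10\right) - 121 = -840 - 121 = -961$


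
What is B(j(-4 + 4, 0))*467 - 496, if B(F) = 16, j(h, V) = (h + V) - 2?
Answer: 6976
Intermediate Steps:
j(h, V) = -2 + V + h (j(h, V) = (V + h) - 2 = -2 + V + h)
B(j(-4 + 4, 0))*467 - 496 = 16*467 - 496 = 7472 - 496 = 6976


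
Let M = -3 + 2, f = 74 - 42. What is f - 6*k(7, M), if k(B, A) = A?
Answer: 38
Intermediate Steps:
f = 32
M = -1
f - 6*k(7, M) = 32 - 6*(-1) = 32 + 6 = 38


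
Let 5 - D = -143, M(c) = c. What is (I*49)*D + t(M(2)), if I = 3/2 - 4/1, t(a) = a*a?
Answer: -18126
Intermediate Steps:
t(a) = a²
D = 148 (D = 5 - 1*(-143) = 5 + 143 = 148)
I = -5/2 (I = 3*(½) - 4*1 = 3/2 - 4 = -5/2 ≈ -2.5000)
(I*49)*D + t(M(2)) = -5/2*49*148 + 2² = -245/2*148 + 4 = -18130 + 4 = -18126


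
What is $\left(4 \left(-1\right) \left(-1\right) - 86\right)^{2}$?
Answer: $6724$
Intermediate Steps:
$\left(4 \left(-1\right) \left(-1\right) - 86\right)^{2} = \left(\left(-4\right) \left(-1\right) - 86\right)^{2} = \left(4 - 86\right)^{2} = \left(-82\right)^{2} = 6724$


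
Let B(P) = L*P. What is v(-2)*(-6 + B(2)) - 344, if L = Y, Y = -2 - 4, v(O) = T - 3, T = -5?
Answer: -200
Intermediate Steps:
v(O) = -8 (v(O) = -5 - 3 = -8)
Y = -6
L = -6
B(P) = -6*P
v(-2)*(-6 + B(2)) - 344 = -8*(-6 - 6*2) - 344 = -8*(-6 - 12) - 344 = -8*(-18) - 344 = 144 - 344 = -200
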